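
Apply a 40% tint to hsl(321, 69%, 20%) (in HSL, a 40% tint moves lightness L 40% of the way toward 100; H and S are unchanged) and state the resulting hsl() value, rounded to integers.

hsl(321, 69%, 52%)

L moves 40% from 20 toward 100: 20 + 32 = 52 → 52.
H and S are unchanged.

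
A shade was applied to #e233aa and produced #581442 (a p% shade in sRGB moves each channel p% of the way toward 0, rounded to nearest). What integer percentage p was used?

61%

#e233aa is rgb(226, 51, 170); #581442 is rgb(88, 20, 66).
On the R channel (widest range): 88 ≈ 226 + (p/100)(0 − 226), so p ≈ 100×(88 − 226)/(0 − 226) = -13800/-226 = 61.06.
p = 61 reproduces all three channels after rounding.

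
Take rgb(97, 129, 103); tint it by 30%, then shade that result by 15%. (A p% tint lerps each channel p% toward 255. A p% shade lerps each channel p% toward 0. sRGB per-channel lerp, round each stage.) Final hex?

Per channel, c → c + 0.3(255 − c):
  R: 97 + 47.4 = 144.4 → 144
  G: 129 + 0.3×(255−129) = 129 + 37.8 = 166.8 → 167
  B: 103 + 0.3×(255−103) = 103 + 45.6 = 148.6 → 149
After the tint: rgb(144, 167, 149) = #90a795.
Per channel, c → c + 0.15(0 − c):
  R: 144 + 0.15×(0−144) = 144 − 21.6 = 122.4 → 122
  G: 167 − 25.05 = 141.95 → 142
  B: 149 − 22.35 = 126.65 → 127
rgb(122, 142, 127) = #7a8e7f.

#7a8e7f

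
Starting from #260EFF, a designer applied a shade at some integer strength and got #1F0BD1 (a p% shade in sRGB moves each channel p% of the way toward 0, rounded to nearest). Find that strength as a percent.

#260EFF is rgb(38, 14, 255); #1F0BD1 is rgb(31, 11, 209).
On the B channel (widest range): 209 ≈ 255 + (p/100)(0 − 255), so p ≈ 100×(209 − 255)/(0 − 255) = -4600/-255 = 18.04.
p = 18 reproduces all three channels after rounding.

18%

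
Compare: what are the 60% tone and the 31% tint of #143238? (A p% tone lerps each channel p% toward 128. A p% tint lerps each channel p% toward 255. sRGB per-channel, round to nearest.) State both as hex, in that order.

#143238 is rgb(20, 50, 56).
60% tone:
  R: 20 + 0.6×(128−20) = 20 + 64.8 = 84.8 → 85
  G: 50 + 46.8 = 96.8 → 97
  B: 56 + 43.2 = 99.2 → 99
  → #556163
31% tint:
  R: 20 + 72.85 = 92.85 → 93
  G: 50 + 0.31×(255−50) = 50 + 63.55 = 113.55 → 114
  B: 56 + 0.31×(255−56) = 56 + 61.69 = 117.69 → 118
  → #5D7276

#556163, #5D7276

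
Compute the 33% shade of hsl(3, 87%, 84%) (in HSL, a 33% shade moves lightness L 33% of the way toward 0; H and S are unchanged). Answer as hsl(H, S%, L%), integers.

L moves 33% from 84 toward 0: 84 − 27.72 = 56.28 → 56.
H and S are unchanged.

hsl(3, 87%, 56%)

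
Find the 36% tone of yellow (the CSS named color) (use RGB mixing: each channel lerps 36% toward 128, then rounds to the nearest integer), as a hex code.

#D1D12E

CSS yellow is rgb(255, 255, 0).
Lerp each channel 36% toward 128:
  R: 255 + 0.36×(128−255) = 255 − 45.72 = 209.28 → 209
  G: 255 + 0.36×(128−255) = 255 − 45.72 = 209.28 → 209
  B: 0 + 0.36×(128−0) = 0 + 46.08 = 46.08 → 46
rgb(209, 209, 46) = #D1D12E.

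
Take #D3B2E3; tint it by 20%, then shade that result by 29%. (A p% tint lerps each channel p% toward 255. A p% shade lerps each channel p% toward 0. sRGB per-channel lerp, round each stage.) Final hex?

#9C89A5

#D3B2E3 is rgb(211, 178, 227).
Per channel, c → c + 0.2(255 − c):
  R: 211 + 8.8 = 219.8 → 220
  G: 178 + 15.4 = 193.4 → 193
  B: 227 + 5.6 = 232.6 → 233
After the tint: rgb(220, 193, 233) = #DCC1E9.
A 29% shade moves each channel 29% toward 0:
  R: 220 − 63.8 = 156.2 → 156
  G: 193 + 0.29×(0−193) = 193 − 55.97 = 137.03 → 137
  B: 233 + 0.29×(0−233) = 233 − 67.57 = 165.43 → 165
rgb(156, 137, 165) = #9C89A5.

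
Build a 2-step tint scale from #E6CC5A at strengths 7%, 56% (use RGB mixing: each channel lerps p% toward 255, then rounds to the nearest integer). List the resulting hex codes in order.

#E8D066, #F4E9B6

#E6CC5A is rgb(230, 204, 90).
7%: (230 + 1.75 = 231.75→232, 204 + 3.57 = 207.57→208, 90 + 11.55 = 101.55→102) → #E8D066
56%: (230 + 14 = 244→244, 204 + 28.56 = 232.56→233, 90 + 92.4 = 182.4→182) → #F4E9B6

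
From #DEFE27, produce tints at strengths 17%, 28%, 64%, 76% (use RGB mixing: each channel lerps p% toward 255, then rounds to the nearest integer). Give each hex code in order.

#DEFE27 is rgb(222, 254, 39).
17%: (222 + 5.61 = 227.61→228, 254→254, 39 + 36.72 = 75.72→76) → #E4FE4C
28%: (222 + 9.24 = 231.24→231, 254→254, 39 + 60.48 = 99.48→99) → #E7FE63
64%: (222 + 21.12 = 243.12→243, 254 + 0.64 = 254.64→255, 39 + 138.24 = 177.24→177) → #F3FFB1
76%: (222 + 25.08 = 247.08→247, 254 + 0.76 = 254.76→255, 39 + 164.16 = 203.16→203) → #F7FFCB

#E4FE4C, #E7FE63, #F3FFB1, #F7FFCB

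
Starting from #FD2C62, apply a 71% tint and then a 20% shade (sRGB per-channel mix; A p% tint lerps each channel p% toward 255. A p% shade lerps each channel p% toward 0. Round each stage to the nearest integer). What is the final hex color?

#CB9BA7

#FD2C62 is rgb(253, 44, 98).
Lerp each channel 71% toward 255:
  R: 253 + 1.42 = 254.42 → 254
  G: 44 + 149.81 = 193.81 → 194
  B: 98 + 111.47 = 209.47 → 209
After the tint: rgb(254, 194, 209) = #FEC2D1.
Lerp each channel 20% toward 0:
  R: 254 − 50.8 = 203.2 → 203
  G: 194 − 38.8 = 155.2 → 155
  B: 209 − 41.8 = 167.2 → 167
rgb(203, 155, 167) = #CB9BA7.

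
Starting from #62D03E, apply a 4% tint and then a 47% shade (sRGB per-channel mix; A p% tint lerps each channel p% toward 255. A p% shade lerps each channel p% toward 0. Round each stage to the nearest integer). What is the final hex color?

#62D03E is rgb(98, 208, 62).
Lerp each channel 4% toward 255:
  R: 98 + 0.04×(255−98) = 98 + 6.28 = 104.28 → 104
  G: 208 + 0.04×(255−208) = 208 + 1.88 = 209.88 → 210
  B: 62 + 0.04×(255−62) = 62 + 7.72 = 69.72 → 70
After the tint: rgb(104, 210, 70) = #68D246.
Per channel, c → c + 0.47(0 − c):
  R: 104 + 0.47×(0−104) = 104 − 48.88 = 55.12 → 55
  G: 210 − 98.7 = 111.3 → 111
  B: 70 − 32.9 = 37.1 → 37
rgb(55, 111, 37) = #376F25.

#376F25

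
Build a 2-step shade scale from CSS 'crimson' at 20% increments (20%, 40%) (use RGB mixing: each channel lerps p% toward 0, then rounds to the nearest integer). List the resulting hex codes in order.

#b01030, #840c24

CSS crimson is rgb(220, 20, 60).
20%: (220 − 44 = 176→176, 20 − 4 = 16→16, 60 − 12 = 48→48) → #b01030
40%: (220 − 88 = 132→132, 20 − 8 = 12→12, 60 − 24 = 36→36) → #840c24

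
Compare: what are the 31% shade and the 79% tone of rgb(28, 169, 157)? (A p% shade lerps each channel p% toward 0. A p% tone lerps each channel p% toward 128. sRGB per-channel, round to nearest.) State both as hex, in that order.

#13756C, #6B8986

31% shade:
  R: 28 + 0.31×(0−28) = 28 − 8.68 = 19.32 → 19
  G: 169 + 0.31×(0−169) = 169 − 52.39 = 116.61 → 117
  B: 157 − 48.67 = 108.33 → 108
  → #13756C
79% tone:
  R: 28 + 79 = 107 → 107
  G: 169 + 0.79×(128−169) = 169 − 32.39 = 136.61 → 137
  B: 157 − 22.91 = 134.09 → 134
  → #6B8986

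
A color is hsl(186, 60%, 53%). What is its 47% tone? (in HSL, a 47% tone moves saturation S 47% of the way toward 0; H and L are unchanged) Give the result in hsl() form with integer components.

hsl(186, 32%, 53%)

S moves 47% from 60 toward 0: 60 − 28.2 = 31.8 → 32.
H and L are unchanged.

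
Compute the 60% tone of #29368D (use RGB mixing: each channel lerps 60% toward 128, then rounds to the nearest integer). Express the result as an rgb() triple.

#29368D is rgb(41, 54, 141).
Lerp each channel 60% toward 128:
  R: 41 + 0.6×(128−41) = 41 + 52.2 = 93.2 → 93
  G: 54 + 44.4 = 98.4 → 98
  B: 141 + 0.6×(128−141) = 141 − 7.8 = 133.2 → 133

rgb(93, 98, 133)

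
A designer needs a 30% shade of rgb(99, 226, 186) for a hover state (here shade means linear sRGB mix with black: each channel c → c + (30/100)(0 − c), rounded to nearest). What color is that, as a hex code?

Lerp each channel 30% toward 0:
  R: 99 + 0.3×(0−99) = 99 − 29.7 = 69.3 → 69
  G: 226 − 67.8 = 158.2 → 158
  B: 186 + 0.3×(0−186) = 186 − 55.8 = 130.2 → 130
rgb(69, 158, 130) = #459E82.

#459E82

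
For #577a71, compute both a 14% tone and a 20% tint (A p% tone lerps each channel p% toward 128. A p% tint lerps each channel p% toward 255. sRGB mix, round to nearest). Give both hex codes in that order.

#577a71 is rgb(87, 122, 113).
14% tone:
  R: 87 + 5.74 = 92.74 → 93
  G: 122 + 0.84 = 122.84 → 123
  B: 113 + 2.1 = 115.1 → 115
  → #5d7b73
20% tint:
  R: 87 + 0.2×(255−87) = 87 + 33.6 = 120.6 → 121
  G: 122 + 0.2×(255−122) = 122 + 26.6 = 148.6 → 149
  B: 113 + 0.2×(255−113) = 113 + 28.4 = 141.4 → 141
  → #79958d

#5d7b73, #79958d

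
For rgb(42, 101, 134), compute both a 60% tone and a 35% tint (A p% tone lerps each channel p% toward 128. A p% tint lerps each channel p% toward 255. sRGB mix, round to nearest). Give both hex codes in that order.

60% tone:
  R: 42 + 0.6×(128−42) = 42 + 51.6 = 93.6 → 94
  G: 101 + 0.6×(128−101) = 101 + 16.2 = 117.2 → 117
  B: 134 + 0.6×(128−134) = 134 − 3.6 = 130.4 → 130
  → #5E7582
35% tint:
  R: 42 + 0.35×(255−42) = 42 + 74.55 = 116.55 → 117
  G: 101 + 0.35×(255−101) = 101 + 53.9 = 154.9 → 155
  B: 134 + 0.35×(255−134) = 134 + 42.35 = 176.35 → 176
  → #759BB0

#5E7582, #759BB0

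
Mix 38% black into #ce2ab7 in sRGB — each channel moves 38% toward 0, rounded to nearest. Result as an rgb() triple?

#ce2ab7 is rgb(206, 42, 183).
Lerp each channel 38% toward 0:
  R: 206 − 78.28 = 127.72 → 128
  G: 42 + 0.38×(0−42) = 42 − 15.96 = 26.04 → 26
  B: 183 + 0.38×(0−183) = 183 − 69.54 = 113.46 → 113

rgb(128, 26, 113)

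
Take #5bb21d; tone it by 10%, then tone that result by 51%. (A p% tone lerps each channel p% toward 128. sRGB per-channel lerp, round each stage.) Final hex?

#709654

#5bb21d is rgb(91, 178, 29).
A 10% tone moves each channel 10% toward 128:
  R: 91 + 0.1×(128−91) = 91 + 3.7 = 94.7 → 95
  G: 178 + 0.1×(128−178) = 178 − 5 = 173 → 173
  B: 29 + 0.1×(128−29) = 29 + 9.9 = 38.9 → 39
After the tone: rgb(95, 173, 39) = #5fad27.
Per channel, c → c + 0.51(128 − c):
  R: 95 + 16.83 = 111.83 → 112
  G: 173 + 0.51×(128−173) = 173 − 22.95 = 150.05 → 150
  B: 39 + 45.39 = 84.39 → 84
rgb(112, 150, 84) = #709654.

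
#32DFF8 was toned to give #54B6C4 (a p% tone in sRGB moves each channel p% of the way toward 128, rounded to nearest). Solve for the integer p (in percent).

#32DFF8 is rgb(50, 223, 248); #54B6C4 is rgb(84, 182, 196).
On the B channel (widest range): 196 ≈ 248 + (p/100)(128 − 248), so p ≈ 100×(196 − 248)/(128 − 248) = -5200/-120 = 43.33.
p = 43 reproduces all three channels after rounding.

43%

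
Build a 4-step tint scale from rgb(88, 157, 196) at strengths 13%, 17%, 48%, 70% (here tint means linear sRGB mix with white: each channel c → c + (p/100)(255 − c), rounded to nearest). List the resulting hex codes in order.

#6EAACC, #74AECE, #A8CCE0, #CDE2ED

13%: (88 + 21.71 = 109.71→110, 157 + 12.74 = 169.74→170, 196 + 7.67 = 203.67→204) → #6EAACC
17%: (88 + 28.39 = 116.39→116, 157 + 16.66 = 173.66→174, 196 + 10.03 = 206.03→206) → #74AECE
48%: (88 + 80.16 = 168.16→168, 157 + 47.04 = 204.04→204, 196 + 28.32 = 224.32→224) → #A8CCE0
70%: (88 + 116.9 = 204.9→205, 157 + 68.6 = 225.6→226, 196 + 41.3 = 237.3→237) → #CDE2ED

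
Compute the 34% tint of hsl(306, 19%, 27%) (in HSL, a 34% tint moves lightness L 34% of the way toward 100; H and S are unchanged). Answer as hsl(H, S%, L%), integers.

L moves 34% from 27 toward 100: 27 + 24.82 = 51.82 → 52.
H and S are unchanged.

hsl(306, 19%, 52%)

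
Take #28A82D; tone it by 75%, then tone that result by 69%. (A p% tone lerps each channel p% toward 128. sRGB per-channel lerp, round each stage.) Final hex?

#798379

#28A82D is rgb(40, 168, 45).
Per channel, c → c + 0.75(128 − c):
  R: 40 + 0.75×(128−40) = 40 + 66 = 106 → 106
  G: 168 + 0.75×(128−168) = 168 − 30 = 138 → 138
  B: 45 + 0.75×(128−45) = 45 + 62.25 = 107.25 → 107
After the tone: rgb(106, 138, 107) = #6A8A6B.
Lerp each channel 69% toward 128:
  R: 106 + 15.18 = 121.18 → 121
  G: 138 + 0.69×(128−138) = 138 − 6.9 = 131.1 → 131
  B: 107 + 14.49 = 121.49 → 121
rgb(121, 131, 121) = #798379.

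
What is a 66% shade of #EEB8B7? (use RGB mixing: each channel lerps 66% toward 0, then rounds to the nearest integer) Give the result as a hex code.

#513F3E

#EEB8B7 is rgb(238, 184, 183).
Per channel, c → c + 0.66(0 − c):
  R: 238 + 0.66×(0−238) = 238 − 157.08 = 80.92 → 81
  G: 184 + 0.66×(0−184) = 184 − 121.44 = 62.56 → 63
  B: 183 − 120.78 = 62.22 → 62
rgb(81, 63, 62) = #513F3E.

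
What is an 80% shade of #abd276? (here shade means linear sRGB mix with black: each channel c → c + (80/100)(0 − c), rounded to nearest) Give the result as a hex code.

#222a18

#abd276 is rgb(171, 210, 118).
Lerp each channel 80% toward 0:
  R: 171 + 0.8×(0−171) = 171 − 136.8 = 34.2 → 34
  G: 210 + 0.8×(0−210) = 210 − 168 = 42 → 42
  B: 118 + 0.8×(0−118) = 118 − 94.4 = 23.6 → 24
rgb(34, 42, 24) = #222a18.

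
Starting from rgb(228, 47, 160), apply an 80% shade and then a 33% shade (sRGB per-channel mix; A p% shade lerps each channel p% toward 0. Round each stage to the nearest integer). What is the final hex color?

#1F0615

Lerp each channel 80% toward 0:
  R: 228 + 0.8×(0−228) = 228 − 182.4 = 45.6 → 46
  G: 47 − 37.6 = 9.4 → 9
  B: 160 − 128 = 32 → 32
After the shade: rgb(46, 9, 32) = #2E0920.
Lerp each channel 33% toward 0:
  R: 46 + 0.33×(0−46) = 46 − 15.18 = 30.82 → 31
  G: 9 + 0.33×(0−9) = 9 − 2.97 = 6.03 → 6
  B: 32 − 10.56 = 21.44 → 21
rgb(31, 6, 21) = #1F0615.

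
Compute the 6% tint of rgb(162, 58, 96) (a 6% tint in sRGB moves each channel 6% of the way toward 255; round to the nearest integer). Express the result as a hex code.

A 6% tint moves each channel 6% toward 255:
  R: 162 + 0.06×(255−162) = 162 + 5.58 = 167.58 → 168
  G: 58 + 0.06×(255−58) = 58 + 11.82 = 69.82 → 70
  B: 96 + 0.06×(255−96) = 96 + 9.54 = 105.54 → 106
rgb(168, 70, 106) = #A8466A.

#A8466A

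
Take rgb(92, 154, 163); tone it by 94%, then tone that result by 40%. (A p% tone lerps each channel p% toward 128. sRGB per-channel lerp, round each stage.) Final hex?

#7F8181

Lerp each channel 94% toward 128:
  R: 92 + 0.94×(128−92) = 92 + 33.84 = 125.84 → 126
  G: 154 + 0.94×(128−154) = 154 − 24.44 = 129.56 → 130
  B: 163 + 0.94×(128−163) = 163 − 32.9 = 130.1 → 130
After the tone: rgb(126, 130, 130) = #7E8282.
Per channel, c → c + 0.4(128 − c):
  R: 126 + 0.8 = 126.8 → 127
  G: 130 − 0.8 = 129.2 → 129
  B: 130 + 0.4×(128−130) = 130 − 0.8 = 129.2 → 129
rgb(127, 129, 129) = #7F8181.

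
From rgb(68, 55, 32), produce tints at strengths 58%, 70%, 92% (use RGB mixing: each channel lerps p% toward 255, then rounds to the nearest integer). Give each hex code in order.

#b0aba1, #c7c3bc, #f0efed

58%: (68 + 108.46 = 176.46→176, 55 + 116 = 171→171, 32 + 129.34 = 161.34→161) → #b0aba1
70%: (68 + 130.9 = 198.9→199, 55 + 140 = 195→195, 32 + 156.1 = 188.1→188) → #c7c3bc
92%: (68 + 172.04 = 240.04→240, 55 + 184 = 239→239, 32 + 205.16 = 237.16→237) → #f0efed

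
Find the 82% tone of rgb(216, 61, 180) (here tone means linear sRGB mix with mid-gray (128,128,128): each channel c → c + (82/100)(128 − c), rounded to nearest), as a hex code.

#907489

Lerp each channel 82% toward 128:
  R: 216 − 72.16 = 143.84 → 144
  G: 61 + 54.94 = 115.94 → 116
  B: 180 − 42.64 = 137.36 → 137
rgb(144, 116, 137) = #907489.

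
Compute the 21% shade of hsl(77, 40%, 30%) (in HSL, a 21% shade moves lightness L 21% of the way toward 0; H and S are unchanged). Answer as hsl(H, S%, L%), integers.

L moves 21% from 30 toward 0: 30 − 6.3 = 23.7 → 24.
H and S are unchanged.

hsl(77, 40%, 24%)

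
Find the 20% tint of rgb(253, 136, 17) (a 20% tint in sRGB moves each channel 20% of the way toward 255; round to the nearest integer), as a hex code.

#FDA041

Lerp each channel 20% toward 255:
  R: 253 + 0.4 = 253.4 → 253
  G: 136 + 23.8 = 159.8 → 160
  B: 17 + 0.2×(255−17) = 17 + 47.6 = 64.6 → 65
rgb(253, 160, 65) = #FDA041.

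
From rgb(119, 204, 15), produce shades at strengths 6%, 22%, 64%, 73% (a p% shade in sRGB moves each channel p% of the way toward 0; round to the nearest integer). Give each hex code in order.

#70C00E, #5D9F0C, #2B4905, #203704

6%: (119 − 7.14 = 111.86→112, 204 − 12.24 = 191.76→192, 15 − 0.9 = 14.1→14) → #70C00E
22%: (119 − 26.18 = 92.82→93, 204 − 44.88 = 159.12→159, 15 − 3.3 = 11.7→12) → #5D9F0C
64%: (119 − 76.16 = 42.84→43, 204 − 130.56 = 73.44→73, 15 − 9.6 = 5.4→5) → #2B4905
73%: (119 − 86.87 = 32.13→32, 204 − 148.92 = 55.08→55, 15 − 10.95 = 4.05→4) → #203704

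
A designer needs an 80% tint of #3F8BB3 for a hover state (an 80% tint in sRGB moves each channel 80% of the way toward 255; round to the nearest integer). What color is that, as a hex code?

#3F8BB3 is rgb(63, 139, 179).
Per channel, c → c + 0.8(255 − c):
  R: 63 + 0.8×(255−63) = 63 + 153.6 = 216.6 → 217
  G: 139 + 0.8×(255−139) = 139 + 92.8 = 231.8 → 232
  B: 179 + 0.8×(255−179) = 179 + 60.8 = 239.8 → 240
rgb(217, 232, 240) = #D9E8F0.

#D9E8F0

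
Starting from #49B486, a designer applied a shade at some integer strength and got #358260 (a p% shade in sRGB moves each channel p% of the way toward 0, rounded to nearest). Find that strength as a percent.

28%

#49B486 is rgb(73, 180, 134); #358260 is rgb(53, 130, 96).
On the G channel (widest range): 130 ≈ 180 + (p/100)(0 − 180), so p ≈ 100×(130 − 180)/(0 − 180) = -5000/-180 = 27.78.
p = 28 reproduces all three channels after rounding.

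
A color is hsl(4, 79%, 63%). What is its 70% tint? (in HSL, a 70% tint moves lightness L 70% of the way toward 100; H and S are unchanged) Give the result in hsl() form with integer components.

L moves 70% from 63 toward 100: 63 + 25.9 = 88.9 → 89.
H and S are unchanged.

hsl(4, 79%, 89%)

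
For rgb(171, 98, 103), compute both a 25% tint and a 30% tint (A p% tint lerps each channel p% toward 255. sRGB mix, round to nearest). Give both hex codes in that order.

25% tint:
  R: 171 + 0.25×(255−171) = 171 + 21 = 192 → 192
  G: 98 + 39.25 = 137.25 → 137
  B: 103 + 38 = 141 → 141
  → #C0898D
30% tint:
  R: 171 + 25.2 = 196.2 → 196
  G: 98 + 47.1 = 145.1 → 145
  B: 103 + 45.6 = 148.6 → 149
  → #C49195

#C0898D, #C49195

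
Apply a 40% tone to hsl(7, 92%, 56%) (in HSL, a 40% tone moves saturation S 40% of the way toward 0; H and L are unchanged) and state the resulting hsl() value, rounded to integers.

hsl(7, 55%, 56%)

S moves 40% from 92 toward 0: 92 − 36.8 = 55.2 → 55.
H and L are unchanged.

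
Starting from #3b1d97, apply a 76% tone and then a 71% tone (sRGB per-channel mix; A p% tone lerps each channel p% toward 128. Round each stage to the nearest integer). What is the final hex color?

#3b1d97 is rgb(59, 29, 151).
A 76% tone moves each channel 76% toward 128:
  R: 59 + 0.76×(128−59) = 59 + 52.44 = 111.44 → 111
  G: 29 + 0.76×(128−29) = 29 + 75.24 = 104.24 → 104
  B: 151 + 0.76×(128−151) = 151 − 17.48 = 133.52 → 134
After the tone: rgb(111, 104, 134) = #6f6886.
A 71% tone moves each channel 71% toward 128:
  R: 111 + 0.71×(128−111) = 111 + 12.07 = 123.07 → 123
  G: 104 + 0.71×(128−104) = 104 + 17.04 = 121.04 → 121
  B: 134 − 4.26 = 129.74 → 130
rgb(123, 121, 130) = #7b7982.

#7b7982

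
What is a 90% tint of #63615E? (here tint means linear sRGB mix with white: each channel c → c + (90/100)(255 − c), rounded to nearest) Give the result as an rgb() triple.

#63615E is rgb(99, 97, 94).
Per channel, c → c + 0.9(255 − c):
  R: 99 + 0.9×(255−99) = 99 + 140.4 = 239.4 → 239
  G: 97 + 142.2 = 239.2 → 239
  B: 94 + 144.9 = 238.9 → 239

rgb(239, 239, 239)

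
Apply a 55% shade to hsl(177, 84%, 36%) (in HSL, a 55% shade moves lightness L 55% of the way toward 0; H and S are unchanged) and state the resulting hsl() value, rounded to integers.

hsl(177, 84%, 16%)

L moves 55% from 36 toward 0: 36 − 19.8 = 16.2 → 16.
H and S are unchanged.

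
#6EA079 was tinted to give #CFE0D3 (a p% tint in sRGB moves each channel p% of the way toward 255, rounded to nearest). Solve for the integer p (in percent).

#6EA079 is rgb(110, 160, 121); #CFE0D3 is rgb(207, 224, 211).
On the R channel (widest range): 207 ≈ 110 + (p/100)(255 − 110), so p ≈ 100×(207 − 110)/(255 − 110) = 9700/145 = 66.90.
p = 67 reproduces all three channels after rounding.

67%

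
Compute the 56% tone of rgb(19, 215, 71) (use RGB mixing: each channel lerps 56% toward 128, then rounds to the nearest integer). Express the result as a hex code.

Lerp each channel 56% toward 128:
  R: 19 + 0.56×(128−19) = 19 + 61.04 = 80.04 → 80
  G: 215 + 0.56×(128−215) = 215 − 48.72 = 166.28 → 166
  B: 71 + 0.56×(128−71) = 71 + 31.92 = 102.92 → 103
rgb(80, 166, 103) = #50A667.

#50A667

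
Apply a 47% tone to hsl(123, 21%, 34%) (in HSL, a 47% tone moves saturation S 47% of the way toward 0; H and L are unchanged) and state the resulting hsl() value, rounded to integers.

S moves 47% from 21 toward 0: 21 − 9.87 = 11.13 → 11.
H and L are unchanged.

hsl(123, 11%, 34%)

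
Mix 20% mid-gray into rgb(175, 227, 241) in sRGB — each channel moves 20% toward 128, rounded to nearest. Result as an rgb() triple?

rgb(166, 207, 218)

A 20% tone moves each channel 20% toward 128:
  R: 175 − 9.4 = 165.6 → 166
  G: 227 + 0.2×(128−227) = 227 − 19.8 = 207.2 → 207
  B: 241 + 0.2×(128−241) = 241 − 22.6 = 218.4 → 218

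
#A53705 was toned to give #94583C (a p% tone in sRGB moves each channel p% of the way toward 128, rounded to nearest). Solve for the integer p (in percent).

#A53705 is rgb(165, 55, 5); #94583C is rgb(148, 88, 60).
On the B channel (widest range): 60 ≈ 5 + (p/100)(128 − 5), so p ≈ 100×(60 − 5)/(128 − 5) = 5500/123 = 44.72.
p = 45 reproduces all three channels after rounding.

45%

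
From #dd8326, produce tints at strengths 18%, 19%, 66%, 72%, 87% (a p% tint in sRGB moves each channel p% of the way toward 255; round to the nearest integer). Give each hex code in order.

#dd8326 is rgb(221, 131, 38).
18%: (221 + 6.12 = 227.12→227, 131 + 22.32 = 153.32→153, 38 + 39.06 = 77.06→77) → #e3994d
19%: (221 + 6.46 = 227.46→227, 131 + 23.56 = 154.56→155, 38 + 41.23 = 79.23→79) → #e39b4f
66%: (221 + 22.44 = 243.44→243, 131 + 81.84 = 212.84→213, 38 + 143.22 = 181.22→181) → #f3d5b5
72%: (221 + 24.48 = 245.48→245, 131 + 89.28 = 220.28→220, 38 + 156.24 = 194.24→194) → #f5dcc2
87%: (221 + 29.58 = 250.58→251, 131 + 107.88 = 238.88→239, 38 + 188.79 = 226.79→227) → #fbefe3

#e3994d, #e39b4f, #f3d5b5, #f5dcc2, #fbefe3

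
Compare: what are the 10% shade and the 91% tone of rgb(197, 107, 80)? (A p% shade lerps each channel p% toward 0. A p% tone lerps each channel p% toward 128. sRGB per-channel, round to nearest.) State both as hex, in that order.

10% shade:
  R: 197 + 0.1×(0−197) = 197 − 19.7 = 177.3 → 177
  G: 107 + 0.1×(0−107) = 107 − 10.7 = 96.3 → 96
  B: 80 + 0.1×(0−80) = 80 − 8 = 72 → 72
  → #b16048
91% tone:
  R: 197 + 0.91×(128−197) = 197 − 62.79 = 134.21 → 134
  G: 107 + 0.91×(128−107) = 107 + 19.11 = 126.11 → 126
  B: 80 + 0.91×(128−80) = 80 + 43.68 = 123.68 → 124
  → #867e7c

#b16048, #867e7c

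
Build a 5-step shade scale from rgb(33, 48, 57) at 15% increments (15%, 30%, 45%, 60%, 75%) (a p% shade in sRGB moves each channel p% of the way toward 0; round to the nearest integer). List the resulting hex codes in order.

#1C2930, #172228, #121A1F, #0D1317, #080C0E

15%: (33 − 4.95 = 28.05→28, 48 − 7.2 = 40.8→41, 57 − 8.55 = 48.45→48) → #1C2930
30%: (33 − 9.9 = 23.1→23, 48 − 14.4 = 33.6→34, 57 − 17.1 = 39.9→40) → #172228
45%: (33 − 14.85 = 18.15→18, 48 − 21.6 = 26.4→26, 57 − 25.65 = 31.35→31) → #121A1F
60%: (33 − 19.8 = 13.2→13, 48 − 28.8 = 19.2→19, 57 − 34.2 = 22.8→23) → #0D1317
75%: (33 − 24.75 = 8.25→8, 48 − 36 = 12→12, 57 − 42.75 = 14.25→14) → #080C0E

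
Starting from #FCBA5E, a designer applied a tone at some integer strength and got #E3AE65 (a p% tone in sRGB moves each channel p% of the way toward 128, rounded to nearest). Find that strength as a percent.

#FCBA5E is rgb(252, 186, 94); #E3AE65 is rgb(227, 174, 101).
On the R channel (widest range): 227 ≈ 252 + (p/100)(128 − 252), so p ≈ 100×(227 − 252)/(128 − 252) = -2500/-124 = 20.16.
p = 20 reproduces all three channels after rounding.

20%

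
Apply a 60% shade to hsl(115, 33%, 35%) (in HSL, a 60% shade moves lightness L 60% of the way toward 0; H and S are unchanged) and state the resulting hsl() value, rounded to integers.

hsl(115, 33%, 14%)

L moves 60% from 35 toward 0: 35 − 21 = 14 → 14.
H and S are unchanged.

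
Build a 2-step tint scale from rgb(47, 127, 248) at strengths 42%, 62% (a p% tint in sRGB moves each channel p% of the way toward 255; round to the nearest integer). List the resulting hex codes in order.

42%: (47 + 87.36 = 134.36→134, 127 + 53.76 = 180.76→181, 248 + 2.94 = 250.94→251) → #86b5fb
62%: (47 + 128.96 = 175.96→176, 127 + 79.36 = 206.36→206, 248 + 4.34 = 252.34→252) → #b0cefc

#86b5fb, #b0cefc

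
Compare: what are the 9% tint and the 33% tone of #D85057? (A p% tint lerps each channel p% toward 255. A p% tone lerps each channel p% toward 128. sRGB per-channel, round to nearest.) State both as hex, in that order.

#DC6066, #BB6065

#D85057 is rgb(216, 80, 87).
9% tint:
  R: 216 + 3.51 = 219.51 → 220
  G: 80 + 15.75 = 95.75 → 96
  B: 87 + 15.12 = 102.12 → 102
  → #DC6066
33% tone:
  R: 216 + 0.33×(128−216) = 216 − 29.04 = 186.96 → 187
  G: 80 + 0.33×(128−80) = 80 + 15.84 = 95.84 → 96
  B: 87 + 13.53 = 100.53 → 101
  → #BB6065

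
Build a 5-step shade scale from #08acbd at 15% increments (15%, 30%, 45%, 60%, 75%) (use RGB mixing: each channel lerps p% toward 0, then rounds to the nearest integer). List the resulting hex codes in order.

#0792a1, #067884, #045f68, #03454c, #022b2f

#08acbd is rgb(8, 172, 189).
15%: (8 − 1.2 = 6.8→7, 172 − 25.8 = 146.2→146, 189 − 28.35 = 160.65→161) → #0792a1
30%: (8 − 2.4 = 5.6→6, 172 − 51.6 = 120.4→120, 189 − 56.7 = 132.3→132) → #067884
45%: (8 − 3.6 = 4.4→4, 172 − 77.4 = 94.6→95, 189 − 85.05 = 103.95→104) → #045f68
60%: (8 − 4.8 = 3.2→3, 172 − 103.2 = 68.8→69, 189 − 113.4 = 75.6→76) → #03454c
75%: (8 − 6 = 2→2, 172 − 129 = 43→43, 189 − 141.75 = 47.25→47) → #022b2f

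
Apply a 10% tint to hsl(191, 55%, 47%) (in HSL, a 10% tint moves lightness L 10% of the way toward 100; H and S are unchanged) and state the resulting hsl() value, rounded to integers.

hsl(191, 55%, 52%)

L moves 10% from 47 toward 100: 47 + 5.3 = 52.3 → 52.
H and S are unchanged.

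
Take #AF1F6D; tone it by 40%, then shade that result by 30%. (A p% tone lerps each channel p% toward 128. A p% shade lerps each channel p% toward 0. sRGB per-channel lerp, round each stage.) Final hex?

#6D3152

#AF1F6D is rgb(175, 31, 109).
A 40% tone moves each channel 40% toward 128:
  R: 175 − 18.8 = 156.2 → 156
  G: 31 + 38.8 = 69.8 → 70
  B: 109 + 7.6 = 116.6 → 117
After the tone: rgb(156, 70, 117) = #9C4675.
A 30% shade moves each channel 30% toward 0:
  R: 156 − 46.8 = 109.2 → 109
  G: 70 − 21 = 49 → 49
  B: 117 + 0.3×(0−117) = 117 − 35.1 = 81.9 → 82
rgb(109, 49, 82) = #6D3152.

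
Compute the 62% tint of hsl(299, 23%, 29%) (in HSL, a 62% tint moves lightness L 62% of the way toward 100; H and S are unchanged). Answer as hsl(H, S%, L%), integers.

L moves 62% from 29 toward 100: 29 + 44.02 = 73.02 → 73.
H and S are unchanged.

hsl(299, 23%, 73%)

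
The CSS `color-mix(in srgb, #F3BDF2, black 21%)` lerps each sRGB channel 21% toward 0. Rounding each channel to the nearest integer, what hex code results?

#C095BF

#F3BDF2 is rgb(243, 189, 242).
Lerp each channel 21% toward 0:
  R: 243 + 0.21×(0−243) = 243 − 51.03 = 191.97 → 192
  G: 189 + 0.21×(0−189) = 189 − 39.69 = 149.31 → 149
  B: 242 + 0.21×(0−242) = 242 − 50.82 = 191.18 → 191
rgb(192, 149, 191) = #C095BF.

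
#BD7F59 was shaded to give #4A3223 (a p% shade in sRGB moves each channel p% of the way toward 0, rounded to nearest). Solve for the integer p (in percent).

#BD7F59 is rgb(189, 127, 89); #4A3223 is rgb(74, 50, 35).
On the R channel (widest range): 74 ≈ 189 + (p/100)(0 − 189), so p ≈ 100×(74 − 189)/(0 − 189) = -11500/-189 = 60.85.
p = 61 reproduces all three channels after rounding.

61%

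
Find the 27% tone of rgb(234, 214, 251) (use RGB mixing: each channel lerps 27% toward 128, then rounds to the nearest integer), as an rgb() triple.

Per channel, c → c + 0.27(128 − c):
  R: 234 + 0.27×(128−234) = 234 − 28.62 = 205.38 → 205
  G: 214 + 0.27×(128−214) = 214 − 23.22 = 190.78 → 191
  B: 251 + 0.27×(128−251) = 251 − 33.21 = 217.79 → 218

rgb(205, 191, 218)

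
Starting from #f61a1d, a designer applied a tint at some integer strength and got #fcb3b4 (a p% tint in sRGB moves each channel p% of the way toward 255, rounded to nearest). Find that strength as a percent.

67%

#f61a1d is rgb(246, 26, 29); #fcb3b4 is rgb(252, 179, 180).
On the G channel (widest range): 179 ≈ 26 + (p/100)(255 − 26), so p ≈ 100×(179 − 26)/(255 − 26) = 15300/229 = 66.81.
p = 67 reproduces all three channels after rounding.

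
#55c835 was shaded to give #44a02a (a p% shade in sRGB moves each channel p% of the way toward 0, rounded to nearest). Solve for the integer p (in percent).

#55c835 is rgb(85, 200, 53); #44a02a is rgb(68, 160, 42).
On the G channel (widest range): 160 ≈ 200 + (p/100)(0 − 200), so p ≈ 100×(160 − 200)/(0 − 200) = -4000/-200 = 20.00.
p = 20 reproduces all three channels after rounding.

20%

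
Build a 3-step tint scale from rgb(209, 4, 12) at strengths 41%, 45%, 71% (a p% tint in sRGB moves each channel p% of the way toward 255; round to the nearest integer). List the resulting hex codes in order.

#e46b70, #e67579, #f2b6b9

41%: (209 + 18.86 = 227.86→228, 4 + 102.91 = 106.91→107, 12 + 99.63 = 111.63→112) → #e46b70
45%: (209 + 20.7 = 229.7→230, 4 + 112.95 = 116.95→117, 12 + 109.35 = 121.35→121) → #e67579
71%: (209 + 32.66 = 241.66→242, 4 + 178.21 = 182.21→182, 12 + 172.53 = 184.53→185) → #f2b6b9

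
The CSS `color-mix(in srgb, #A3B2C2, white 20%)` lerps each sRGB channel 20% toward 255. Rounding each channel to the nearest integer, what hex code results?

#A3B2C2 is rgb(163, 178, 194).
Per channel, c → c + 0.2(255 − c):
  R: 163 + 0.2×(255−163) = 163 + 18.4 = 181.4 → 181
  G: 178 + 15.4 = 193.4 → 193
  B: 194 + 0.2×(255−194) = 194 + 12.2 = 206.2 → 206
rgb(181, 193, 206) = #B5C1CE.

#B5C1CE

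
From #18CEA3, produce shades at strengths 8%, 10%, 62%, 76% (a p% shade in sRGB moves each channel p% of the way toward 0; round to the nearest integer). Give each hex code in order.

#16BE96, #16B993, #094E3E, #063127

#18CEA3 is rgb(24, 206, 163).
8%: (24 − 1.92 = 22.08→22, 206 − 16.48 = 189.52→190, 163 − 13.04 = 149.96→150) → #16BE96
10%: (24 − 2.4 = 21.6→22, 206 − 20.6 = 185.4→185, 163 − 16.3 = 146.7→147) → #16B993
62%: (24 − 14.88 = 9.12→9, 206 − 127.72 = 78.28→78, 163 − 101.06 = 61.94→62) → #094E3E
76%: (24 − 18.24 = 5.76→6, 206 − 156.56 = 49.44→49, 163 − 123.88 = 39.12→39) → #063127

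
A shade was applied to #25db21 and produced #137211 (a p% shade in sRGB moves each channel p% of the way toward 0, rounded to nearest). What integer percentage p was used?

#25db21 is rgb(37, 219, 33); #137211 is rgb(19, 114, 17).
On the G channel (widest range): 114 ≈ 219 + (p/100)(0 − 219), so p ≈ 100×(114 − 219)/(0 − 219) = -10500/-219 = 47.95.
p = 48 reproduces all three channels after rounding.

48%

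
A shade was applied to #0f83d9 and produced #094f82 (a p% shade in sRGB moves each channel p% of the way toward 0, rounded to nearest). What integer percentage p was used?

#0f83d9 is rgb(15, 131, 217); #094f82 is rgb(9, 79, 130).
On the B channel (widest range): 130 ≈ 217 + (p/100)(0 − 217), so p ≈ 100×(130 − 217)/(0 − 217) = -8700/-217 = 40.09.
p = 40 reproduces all three channels after rounding.

40%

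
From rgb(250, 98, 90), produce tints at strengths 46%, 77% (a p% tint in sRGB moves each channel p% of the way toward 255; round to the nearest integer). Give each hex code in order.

46%: (250 + 2.3 = 252.3→252, 98 + 72.22 = 170.22→170, 90 + 75.9 = 165.9→166) → #fcaaa6
77%: (250 + 3.85 = 253.85→254, 98 + 120.89 = 218.89→219, 90 + 127.05 = 217.05→217) → #fedbd9

#fcaaa6, #fedbd9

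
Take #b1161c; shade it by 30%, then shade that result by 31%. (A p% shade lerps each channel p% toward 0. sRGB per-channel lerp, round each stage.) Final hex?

#560a0e

#b1161c is rgb(177, 22, 28).
Lerp each channel 30% toward 0:
  R: 177 + 0.3×(0−177) = 177 − 53.1 = 123.9 → 124
  G: 22 + 0.3×(0−22) = 22 − 6.6 = 15.4 → 15
  B: 28 + 0.3×(0−28) = 28 − 8.4 = 19.6 → 20
After the shade: rgb(124, 15, 20) = #7c0f14.
Per channel, c → c + 0.31(0 − c):
  R: 124 + 0.31×(0−124) = 124 − 38.44 = 85.56 → 86
  G: 15 + 0.31×(0−15) = 15 − 4.65 = 10.35 → 10
  B: 20 + 0.31×(0−20) = 20 − 6.2 = 13.8 → 14
rgb(86, 10, 14) = #560a0e.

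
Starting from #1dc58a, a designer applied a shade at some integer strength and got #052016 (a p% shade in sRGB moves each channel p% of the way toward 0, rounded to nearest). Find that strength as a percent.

#1dc58a is rgb(29, 197, 138); #052016 is rgb(5, 32, 22).
On the G channel (widest range): 32 ≈ 197 + (p/100)(0 − 197), so p ≈ 100×(32 − 197)/(0 − 197) = -16500/-197 = 83.76.
p = 84 reproduces all three channels after rounding.

84%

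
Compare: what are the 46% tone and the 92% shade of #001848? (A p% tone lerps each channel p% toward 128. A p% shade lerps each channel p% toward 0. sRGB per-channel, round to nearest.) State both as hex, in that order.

#3B4862, #000206

#001848 is rgb(0, 24, 72).
46% tone:
  R: 0 + 0.46×(128−0) = 0 + 58.88 = 58.88 → 59
  G: 24 + 0.46×(128−24) = 24 + 47.84 = 71.84 → 72
  B: 72 + 0.46×(128−72) = 72 + 25.76 = 97.76 → 98
  → #3B4862
92% shade:
  R: 0 + 0.92×(0−0) = 0 + 0 = 0 → 0
  G: 24 − 22.08 = 1.92 → 2
  B: 72 − 66.24 = 5.76 → 6
  → #000206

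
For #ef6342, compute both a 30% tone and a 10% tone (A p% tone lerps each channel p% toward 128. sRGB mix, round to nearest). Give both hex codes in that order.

#ef6342 is rgb(239, 99, 66).
30% tone:
  R: 239 − 33.3 = 205.7 → 206
  G: 99 + 8.7 = 107.7 → 108
  B: 66 + 18.6 = 84.6 → 85
  → #ce6c55
10% tone:
  R: 239 + 0.1×(128−239) = 239 − 11.1 = 227.9 → 228
  G: 99 + 0.1×(128−99) = 99 + 2.9 = 101.9 → 102
  B: 66 + 0.1×(128−66) = 66 + 6.2 = 72.2 → 72
  → #e46648

#ce6c55, #e46648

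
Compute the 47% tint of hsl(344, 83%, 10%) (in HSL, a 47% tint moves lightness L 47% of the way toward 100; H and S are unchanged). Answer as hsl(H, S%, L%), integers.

L moves 47% from 10 toward 100: 10 + 42.3 = 52.3 → 52.
H and S are unchanged.

hsl(344, 83%, 52%)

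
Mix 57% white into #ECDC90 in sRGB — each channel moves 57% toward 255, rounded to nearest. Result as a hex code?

#F7F0CF

#ECDC90 is rgb(236, 220, 144).
A 57% tint moves each channel 57% toward 255:
  R: 236 + 10.83 = 246.83 → 247
  G: 220 + 0.57×(255−220) = 220 + 19.95 = 239.95 → 240
  B: 144 + 0.57×(255−144) = 144 + 63.27 = 207.27 → 207
rgb(247, 240, 207) = #F7F0CF.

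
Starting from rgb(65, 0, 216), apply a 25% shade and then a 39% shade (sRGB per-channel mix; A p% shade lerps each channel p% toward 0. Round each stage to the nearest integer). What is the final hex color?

Lerp each channel 25% toward 0:
  R: 65 − 16.25 = 48.75 → 49
  G: 0 + 0 = 0 → 0
  B: 216 + 0.25×(0−216) = 216 − 54 = 162 → 162
After the shade: rgb(49, 0, 162) = #3100a2.
A 39% shade moves each channel 39% toward 0:
  R: 49 + 0.39×(0−49) = 49 − 19.11 = 29.89 → 30
  G: 0 + 0.39×(0−0) = 0 + 0 = 0 → 0
  B: 162 + 0.39×(0−162) = 162 − 63.18 = 98.82 → 99
rgb(30, 0, 99) = #1e0063.

#1e0063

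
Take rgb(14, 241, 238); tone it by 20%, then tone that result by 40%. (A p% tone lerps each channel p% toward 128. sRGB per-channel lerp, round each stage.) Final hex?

A 20% tone moves each channel 20% toward 128:
  R: 14 + 0.2×(128−14) = 14 + 22.8 = 36.8 → 37
  G: 241 − 22.6 = 218.4 → 218
  B: 238 + 0.2×(128−238) = 238 − 22 = 216 → 216
After the tone: rgb(37, 218, 216) = #25dad8.
Per channel, c → c + 0.4(128 − c):
  R: 37 + 0.4×(128−37) = 37 + 36.4 = 73.4 → 73
  G: 218 − 36 = 182 → 182
  B: 216 + 0.4×(128−216) = 216 − 35.2 = 180.8 → 181
rgb(73, 182, 181) = #49b6b5.

#49b6b5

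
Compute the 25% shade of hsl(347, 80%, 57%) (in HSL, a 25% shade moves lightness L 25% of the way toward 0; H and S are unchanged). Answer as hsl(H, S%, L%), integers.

hsl(347, 80%, 43%)

L moves 25% from 57 toward 0: 57 − 14.25 = 42.75 → 43.
H and S are unchanged.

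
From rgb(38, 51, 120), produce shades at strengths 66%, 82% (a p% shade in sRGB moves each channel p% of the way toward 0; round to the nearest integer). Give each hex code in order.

66%: (38 − 25.08 = 12.92→13, 51 − 33.66 = 17.34→17, 120 − 79.2 = 40.8→41) → #0D1129
82%: (38 − 31.16 = 6.84→7, 51 − 41.82 = 9.18→9, 120 − 98.4 = 21.6→22) → #070916

#0D1129, #070916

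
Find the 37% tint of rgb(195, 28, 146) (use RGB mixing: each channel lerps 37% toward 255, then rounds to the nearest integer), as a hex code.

#D970BA

Lerp each channel 37% toward 255:
  R: 195 + 22.2 = 217.2 → 217
  G: 28 + 0.37×(255−28) = 28 + 83.99 = 111.99 → 112
  B: 146 + 0.37×(255−146) = 146 + 40.33 = 186.33 → 186
rgb(217, 112, 186) = #D970BA.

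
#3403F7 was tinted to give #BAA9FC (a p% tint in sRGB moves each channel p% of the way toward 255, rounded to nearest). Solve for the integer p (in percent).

66%

#3403F7 is rgb(52, 3, 247); #BAA9FC is rgb(186, 169, 252).
On the G channel (widest range): 169 ≈ 3 + (p/100)(255 − 3), so p ≈ 100×(169 − 3)/(255 − 3) = 16600/252 = 65.87.
p = 66 reproduces all three channels after rounding.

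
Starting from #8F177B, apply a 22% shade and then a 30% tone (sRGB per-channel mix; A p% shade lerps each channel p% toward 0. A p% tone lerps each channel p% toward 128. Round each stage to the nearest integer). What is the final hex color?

#75336A

#8F177B is rgb(143, 23, 123).
A 22% shade moves each channel 22% toward 0:
  R: 143 − 31.46 = 111.54 → 112
  G: 23 + 0.22×(0−23) = 23 − 5.06 = 17.94 → 18
  B: 123 + 0.22×(0−123) = 123 − 27.06 = 95.94 → 96
After the shade: rgb(112, 18, 96) = #701260.
A 30% tone moves each channel 30% toward 128:
  R: 112 + 4.8 = 116.8 → 117
  G: 18 + 33 = 51 → 51
  B: 96 + 0.3×(128−96) = 96 + 9.6 = 105.6 → 106
rgb(117, 51, 106) = #75336A.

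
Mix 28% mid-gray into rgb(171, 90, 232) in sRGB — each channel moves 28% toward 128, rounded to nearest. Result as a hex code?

Lerp each channel 28% toward 128:
  R: 171 + 0.28×(128−171) = 171 − 12.04 = 158.96 → 159
  G: 90 + 10.64 = 100.64 → 101
  B: 232 − 29.12 = 202.88 → 203
rgb(159, 101, 203) = #9f65cb.

#9f65cb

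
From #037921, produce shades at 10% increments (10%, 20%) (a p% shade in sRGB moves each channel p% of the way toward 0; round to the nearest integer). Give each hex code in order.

#037921 is rgb(3, 121, 33).
10%: (3→3, 121 − 12.1 = 108.9→109, 33 − 3.3 = 29.7→30) → #036d1e
20%: (3 − 0.6 = 2.4→2, 121 − 24.2 = 96.8→97, 33 − 6.6 = 26.4→26) → #02611a

#036d1e, #02611a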